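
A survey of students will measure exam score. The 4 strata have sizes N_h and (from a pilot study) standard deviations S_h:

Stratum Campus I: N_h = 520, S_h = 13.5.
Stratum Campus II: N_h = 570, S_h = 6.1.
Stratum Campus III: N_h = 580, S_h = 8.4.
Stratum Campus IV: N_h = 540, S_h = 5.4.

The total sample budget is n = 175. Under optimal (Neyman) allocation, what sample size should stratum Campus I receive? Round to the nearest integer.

67

Neyman allocation: n_h = n · N_h S_h / Σ N_i S_i, with n = 175.
  stratum Campus I: N_h·S_h = 520·13.5 = 7020.00
  stratum Campus II: N_h·S_h = 570·6.1 = 3477.00
  stratum Campus III: N_h·S_h = 580·8.4 = 4872.00
  stratum Campus IV: N_h·S_h = 540·5.4 = 2916.00
Σ N_h S_h = 18285.00
n for stratum Campus I = 175·7020.00/18285.00 = 67.186 → 67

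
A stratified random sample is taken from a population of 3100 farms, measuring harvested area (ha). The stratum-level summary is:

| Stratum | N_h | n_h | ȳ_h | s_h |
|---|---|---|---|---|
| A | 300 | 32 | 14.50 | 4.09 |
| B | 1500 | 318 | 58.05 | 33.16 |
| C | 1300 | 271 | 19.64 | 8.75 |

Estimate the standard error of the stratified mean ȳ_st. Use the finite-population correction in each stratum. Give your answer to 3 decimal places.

SE(ȳ_st) ≈ 0.826

V̂(ȳ_st) = Σ W_h² (1 − n_h/N_h) s_h²/n_h, with W_h = N_h/N and N = 3100:
  stratum A: (300/3100)²·(1 − 32/300)·4.09²/32 = 0.0043735
  stratum B: (1500/3100)²·(1 − 318/1500)·33.16²/318 = 0.637951
  stratum C: (1300/3100)²·(1 − 271/1300)·8.75²/271 = 0.0393262
V̂(ȳ_st) = 0.681651
SE(ȳ_st) = √0.681651 = 0.825621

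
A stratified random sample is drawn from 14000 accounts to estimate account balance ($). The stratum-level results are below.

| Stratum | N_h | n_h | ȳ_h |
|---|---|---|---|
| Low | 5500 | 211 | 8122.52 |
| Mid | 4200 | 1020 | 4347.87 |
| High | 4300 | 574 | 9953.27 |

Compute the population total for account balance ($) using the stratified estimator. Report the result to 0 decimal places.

τ̂_st = Σ N_h ȳ_h = 5500·8122.52 + 4200·4347.87 + 4300·9953.27 = 105733975

τ̂_st ≈ 105733975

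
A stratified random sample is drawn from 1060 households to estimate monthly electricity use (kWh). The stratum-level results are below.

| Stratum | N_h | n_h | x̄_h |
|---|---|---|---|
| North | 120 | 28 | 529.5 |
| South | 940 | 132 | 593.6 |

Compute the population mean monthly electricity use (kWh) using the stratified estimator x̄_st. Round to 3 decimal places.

x̄_st ≈ 586.343

N = Σ N_h = 1060. Stratum weights W_h = N_h/N.
x̄_st = (120·529.5 + 940·593.6) / 1060 = 586.34340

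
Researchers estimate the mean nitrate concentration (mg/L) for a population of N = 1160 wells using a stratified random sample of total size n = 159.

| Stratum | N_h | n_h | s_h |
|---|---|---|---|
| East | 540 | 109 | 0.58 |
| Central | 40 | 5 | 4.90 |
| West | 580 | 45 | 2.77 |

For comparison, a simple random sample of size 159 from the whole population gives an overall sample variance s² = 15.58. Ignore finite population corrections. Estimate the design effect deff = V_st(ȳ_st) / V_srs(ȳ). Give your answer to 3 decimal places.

V̂(ȳ_st) = Σ W_h² s_h²/n_h, with W_h = N_h/N and N = 1160:
  stratum East: (540/1160)²·0.58²/109 = 0.000668807
  stratum Central: (40/1160)²·4.90²/5 = 0.00570987
  stratum West: (580/1160)²·2.77²/45 = 0.0426272
V_st = 0.0490059
V_srs = s²/n = 15.58/159 = 0.0979874
deff = V_st / V_srs = 0.0490059/0.0979874 = 0.5001

deff ≈ 0.500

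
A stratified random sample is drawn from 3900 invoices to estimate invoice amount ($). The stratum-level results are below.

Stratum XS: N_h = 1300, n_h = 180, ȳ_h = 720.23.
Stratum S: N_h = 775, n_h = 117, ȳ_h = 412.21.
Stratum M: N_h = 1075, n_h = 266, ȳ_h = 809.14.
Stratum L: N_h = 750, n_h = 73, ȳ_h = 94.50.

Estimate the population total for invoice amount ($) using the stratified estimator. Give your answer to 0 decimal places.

τ̂_st ≈ 2196462

τ̂_st = Σ N_h ȳ_h = 1300·720.23 + 775·412.21 + 1075·809.14 + 750·94.50 = 2196462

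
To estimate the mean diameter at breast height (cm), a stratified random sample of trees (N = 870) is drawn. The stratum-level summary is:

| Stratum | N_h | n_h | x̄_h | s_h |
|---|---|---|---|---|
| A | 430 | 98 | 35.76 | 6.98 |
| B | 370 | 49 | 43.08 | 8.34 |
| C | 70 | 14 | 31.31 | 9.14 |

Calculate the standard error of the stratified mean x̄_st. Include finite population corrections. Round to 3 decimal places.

V̂(x̄_st) = Σ W_h² (1 − n_h/N_h) s_h²/n_h, with W_h = N_h/N and N = 870:
  stratum A: (430/870)²·(1 − 98/430)·6.98²/98 = 0.0937676
  stratum B: (370/870)²·(1 − 49/370)·8.34²/49 = 0.222743
  stratum C: (70/870)²·(1 − 14/70)·9.14²/14 = 0.0309038
V̂(x̄_st) = 0.347415
SE(x̄_st) = √0.347415 = 0.589419

SE(x̄_st) ≈ 0.589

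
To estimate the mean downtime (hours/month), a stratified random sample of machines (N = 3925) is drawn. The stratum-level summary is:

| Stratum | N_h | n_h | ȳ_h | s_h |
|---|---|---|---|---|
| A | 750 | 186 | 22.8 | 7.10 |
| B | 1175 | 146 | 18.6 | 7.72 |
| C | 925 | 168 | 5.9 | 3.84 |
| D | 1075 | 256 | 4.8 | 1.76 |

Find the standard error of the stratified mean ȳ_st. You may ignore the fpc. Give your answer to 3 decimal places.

V̂(ȳ_st) = Σ W_h² s_h²/n_h, with W_h = N_h/N and N = 3925:
  stratum A: (750/3925)²·7.10²/186 = 0.00989571
  stratum B: (1175/3925)²·7.72²/146 = 0.0365829
  stratum C: (925/3925)²·3.84²/168 = 0.00487481
  stratum D: (1075/3925)²·1.76²/256 = 0.00090766
V̂(ȳ_st) = 0.0522611
SE(ȳ_st) = √0.0522611 = 0.228607

SE(ȳ_st) ≈ 0.229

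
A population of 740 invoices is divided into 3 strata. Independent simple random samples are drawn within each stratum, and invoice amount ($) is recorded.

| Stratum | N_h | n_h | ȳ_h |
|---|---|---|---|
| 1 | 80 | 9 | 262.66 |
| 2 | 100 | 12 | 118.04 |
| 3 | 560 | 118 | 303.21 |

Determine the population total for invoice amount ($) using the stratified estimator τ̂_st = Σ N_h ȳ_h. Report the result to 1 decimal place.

τ̂_st = Σ N_h ȳ_h = 80·262.66 + 100·118.04 + 560·303.21 = 202614.4

τ̂_st ≈ 202614.4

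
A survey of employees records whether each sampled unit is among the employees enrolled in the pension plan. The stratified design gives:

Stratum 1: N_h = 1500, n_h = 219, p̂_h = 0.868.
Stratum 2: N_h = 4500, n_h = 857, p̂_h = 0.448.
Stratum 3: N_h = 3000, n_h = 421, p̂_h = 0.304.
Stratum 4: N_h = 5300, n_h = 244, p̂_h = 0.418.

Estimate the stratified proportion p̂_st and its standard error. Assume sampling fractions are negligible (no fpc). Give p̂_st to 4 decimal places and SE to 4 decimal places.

p̂_st ≈ 0.4507, SE ≈ 0.0139

N = 14300; stratum weights W_h = N_h/N.
p̂_st = Σ W_h p̂_h = (1500·0.868 + 4500·0.448 + 3000·0.304 + 5300·0.418)/14300 = 0.45073
V̂(p̂_st) = Σ W_h² p̂_h(1−p̂_h)/(n_h−1):
  stratum 1: (1500/14300)²·0.868·0.132/218 = 5.78293e-06
  stratum 2: (4500/14300)²·0.448·0.552/856 = 2.86086e-05
  stratum 3: (3000/14300)²·0.304·0.696/420 = 2.2172e-05
  stratum 4: (5300/14300)²·0.418·0.582/243 = 0.000137522
V̂(p̂_st) = 0.000194086; SE = √V̂ = 0.0139315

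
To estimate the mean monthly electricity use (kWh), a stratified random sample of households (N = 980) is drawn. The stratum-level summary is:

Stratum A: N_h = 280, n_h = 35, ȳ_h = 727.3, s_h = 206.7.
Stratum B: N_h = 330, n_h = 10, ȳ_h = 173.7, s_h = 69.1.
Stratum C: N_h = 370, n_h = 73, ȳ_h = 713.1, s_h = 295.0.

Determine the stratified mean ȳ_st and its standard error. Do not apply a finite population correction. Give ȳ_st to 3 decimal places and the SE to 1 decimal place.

ȳ_st ≈ 535.522, SE ≈ 18.0

ȳ_st = Σ W_h ȳ_h = (280·727.3 + 330·173.7 + 370·713.1)/980 = 535.52245
V̂(ȳ_st) = Σ W_h² s_h²/n_h, with W_h = N_h/N and N = 980:
  stratum A: (280/980)²·206.7²/35 = 99.6499
  stratum B: (330/980)²·69.1²/10 = 54.1417
  stratum C: (370/980)²·295.0²/73 = 169.931
V̂(ȳ_st) = 323.723
SE(ȳ_st) = √323.723 = 17.9923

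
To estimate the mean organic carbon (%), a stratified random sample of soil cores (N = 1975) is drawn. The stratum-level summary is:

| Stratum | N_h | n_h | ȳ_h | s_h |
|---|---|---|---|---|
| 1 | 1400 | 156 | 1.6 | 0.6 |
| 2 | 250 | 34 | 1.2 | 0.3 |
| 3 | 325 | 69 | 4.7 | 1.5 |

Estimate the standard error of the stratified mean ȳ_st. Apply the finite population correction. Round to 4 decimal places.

SE(ȳ_st) ≈ 0.0420

V̂(ȳ_st) = Σ W_h² (1 − n_h/N_h) s_h²/n_h, with W_h = N_h/N and N = 1975:
  stratum 1: (1400/1975)²·(1 − 156/1400)·0.6²/156 = 0.00103037
  stratum 2: (250/1975)²·(1 − 34/250)·0.3²/34 = 3.66457e-05
  stratum 3: (325/1975)²·(1 − 69/325)·1.5²/69 = 0.000695541
V̂(ȳ_st) = 0.00176255
SE(ȳ_st) = √0.00176255 = 0.0419828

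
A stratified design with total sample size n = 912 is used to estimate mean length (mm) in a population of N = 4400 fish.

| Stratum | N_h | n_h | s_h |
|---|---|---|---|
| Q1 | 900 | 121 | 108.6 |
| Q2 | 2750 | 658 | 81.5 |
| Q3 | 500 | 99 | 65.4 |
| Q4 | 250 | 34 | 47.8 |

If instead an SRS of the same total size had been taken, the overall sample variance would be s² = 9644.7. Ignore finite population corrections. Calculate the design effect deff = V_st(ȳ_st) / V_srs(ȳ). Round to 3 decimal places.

V̂(ȳ_st) = Σ W_h² s_h²/n_h, with W_h = N_h/N and N = 4400:
  stratum Q1: (900/4400)²·108.6²/121 = 4.07806
  stratum Q2: (2750/4400)²·81.5²/658 = 3.94321
  stratum Q3: (500/4400)²·65.4²/99 = 0.557898
  stratum Q4: (250/4400)²·47.8²/34 = 0.216946
V_st = 8.79611
V_srs = s²/n = 9644.7/912 = 10.5753
deff = V_st / V_srs = 8.79611/10.5753 = 0.8318

deff ≈ 0.832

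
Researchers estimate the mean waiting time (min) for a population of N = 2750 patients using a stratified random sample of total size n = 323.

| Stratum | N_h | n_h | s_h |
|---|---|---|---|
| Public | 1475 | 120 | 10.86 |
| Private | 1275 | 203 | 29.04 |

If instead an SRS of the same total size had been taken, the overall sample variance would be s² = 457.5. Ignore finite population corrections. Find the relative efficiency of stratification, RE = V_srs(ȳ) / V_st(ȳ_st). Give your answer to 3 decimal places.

RE ≈ 1.205

V̂(ȳ_st) = Σ W_h² s_h²/n_h, with W_h = N_h/N and N = 2750:
  stratum Public: (1475/2750)²·10.86²/120 = 0.282746
  stratum Private: (1275/2750)²·29.04²/203 = 0.893001
V_st = 1.17575
V_srs = s²/n = 457.5/323 = 1.41641
Relative efficiency = V_srs / V_st = 1.41641/1.17575 = 1.2047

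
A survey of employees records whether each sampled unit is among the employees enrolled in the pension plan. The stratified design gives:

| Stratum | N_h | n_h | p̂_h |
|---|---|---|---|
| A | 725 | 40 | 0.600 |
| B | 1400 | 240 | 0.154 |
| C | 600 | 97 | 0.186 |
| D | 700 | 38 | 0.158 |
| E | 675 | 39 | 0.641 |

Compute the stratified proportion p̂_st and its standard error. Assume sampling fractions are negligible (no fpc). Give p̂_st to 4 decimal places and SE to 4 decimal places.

p̂_st ≈ 0.3184, SE ≈ 0.0236

N = 4100; stratum weights W_h = N_h/N.
p̂_st = Σ W_h p̂_h = (725·0.600 + 1400·0.154 + 600·0.186 + 700·0.158 + 675·0.641)/4100 = 0.31841
V̂(p̂_st) = Σ W_h² p̂_h(1−p̂_h)/(n_h−1):
  stratum A: (725/4100)²·0.600·0.400/39 = 0.000192422
  stratum B: (1400/4100)²·0.154·0.846/239 = 6.35597e-05
  stratum C: (600/4100)²·0.186·0.814/96 = 3.37754e-05
  stratum D: (700/4100)²·0.158·0.842/37 = 0.000104808
  stratum E: (675/4100)²·0.641·0.359/38 = 0.000164138
V̂(p̂_st) = 0.000558703; SE = √V̂ = 0.0236369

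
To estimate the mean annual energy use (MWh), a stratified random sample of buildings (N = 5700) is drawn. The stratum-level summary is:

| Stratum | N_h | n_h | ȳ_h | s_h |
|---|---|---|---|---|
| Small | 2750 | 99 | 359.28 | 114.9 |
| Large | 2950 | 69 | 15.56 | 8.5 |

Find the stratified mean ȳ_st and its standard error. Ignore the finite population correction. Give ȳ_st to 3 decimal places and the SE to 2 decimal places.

ȳ_st = Σ W_h ȳ_h = (2750·359.28 + 2950·15.56)/5700 = 181.38982
V̂(ȳ_st) = Σ W_h² s_h²/n_h, with W_h = N_h/N and N = 5700:
  stratum Small: (2750/5700)²·114.9²/99 = 31.0399
  stratum Large: (2950/5700)²·8.5²/69 = 0.280468
V̂(ȳ_st) = 31.3204
SE(ȳ_st) = √31.3204 = 5.59646

ȳ_st ≈ 181.390, SE ≈ 5.60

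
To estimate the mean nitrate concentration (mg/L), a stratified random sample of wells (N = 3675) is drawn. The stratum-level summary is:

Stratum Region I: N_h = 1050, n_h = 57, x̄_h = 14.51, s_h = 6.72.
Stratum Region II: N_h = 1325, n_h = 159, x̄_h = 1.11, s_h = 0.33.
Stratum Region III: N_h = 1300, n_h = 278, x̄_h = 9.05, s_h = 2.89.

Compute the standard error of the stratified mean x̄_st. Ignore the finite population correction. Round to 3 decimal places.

SE(x̄_st) ≈ 0.262

V̂(x̄_st) = Σ W_h² s_h²/n_h, with W_h = N_h/N and N = 3675:
  stratum Region I: (1050/3675)²·6.72²/57 = 0.0646737
  stratum Region II: (1325/3675)²·0.33²/159 = 8.90323e-05
  stratum Region III: (1300/3675)²·2.89²/278 = 0.00375944
V̂(x̄_st) = 0.0685222
SE(x̄_st) = √0.0685222 = 0.261767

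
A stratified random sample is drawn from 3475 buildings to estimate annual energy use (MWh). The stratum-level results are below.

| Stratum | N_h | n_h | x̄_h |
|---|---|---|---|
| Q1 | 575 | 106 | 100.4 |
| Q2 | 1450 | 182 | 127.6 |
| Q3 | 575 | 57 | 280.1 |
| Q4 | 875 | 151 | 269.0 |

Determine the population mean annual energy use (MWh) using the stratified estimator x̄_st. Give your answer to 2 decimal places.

x̄_st ≈ 183.94

N = Σ N_h = 3475. Stratum weights W_h = N_h/N.
x̄_st = (575·100.4 + 1450·127.6 + 575·280.1 + 875·269.0) / 3475 = 183.9374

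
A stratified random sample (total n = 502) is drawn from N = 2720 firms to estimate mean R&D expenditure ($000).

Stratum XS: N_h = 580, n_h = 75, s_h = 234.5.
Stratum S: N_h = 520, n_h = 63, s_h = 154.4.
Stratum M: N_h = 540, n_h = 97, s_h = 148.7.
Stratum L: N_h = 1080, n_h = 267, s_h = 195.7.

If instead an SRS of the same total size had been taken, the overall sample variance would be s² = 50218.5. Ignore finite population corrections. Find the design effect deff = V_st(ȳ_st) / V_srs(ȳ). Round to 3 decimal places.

deff ≈ 0.787

V̂(ȳ_st) = Σ W_h² s_h²/n_h, with W_h = N_h/N and N = 2720:
  stratum XS: (580/2720)²·234.5²/75 = 33.3382
  stratum S: (520/2720)²·154.4²/63 = 13.83
  stratum M: (540/2720)²·148.7²/97 = 8.98462
  stratum L: (1080/2720)²·195.7²/267 = 22.6141
V_st = 78.767
V_srs = s²/n = 50218.5/502 = 100.037
deff = V_st / V_srs = 78.767/100.037 = 0.7874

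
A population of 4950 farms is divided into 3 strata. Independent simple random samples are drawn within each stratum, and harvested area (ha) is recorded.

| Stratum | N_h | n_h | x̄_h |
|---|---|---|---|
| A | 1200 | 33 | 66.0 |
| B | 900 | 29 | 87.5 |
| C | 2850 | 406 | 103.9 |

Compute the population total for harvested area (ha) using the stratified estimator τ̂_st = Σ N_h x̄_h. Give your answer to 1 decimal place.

τ̂_st ≈ 454065.0

τ̂_st = Σ N_h x̄_h = 1200·66.0 + 900·87.5 + 2850·103.9 = 454065.0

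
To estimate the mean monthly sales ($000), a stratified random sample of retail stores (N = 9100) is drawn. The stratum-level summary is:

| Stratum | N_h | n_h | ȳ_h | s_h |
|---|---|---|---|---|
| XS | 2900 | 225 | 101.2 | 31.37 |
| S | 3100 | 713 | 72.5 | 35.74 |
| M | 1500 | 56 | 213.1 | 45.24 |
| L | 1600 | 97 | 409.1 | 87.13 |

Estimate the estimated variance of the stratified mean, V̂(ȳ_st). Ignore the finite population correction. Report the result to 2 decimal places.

V̂(ȳ_st) = Σ W_h² s_h²/n_h, with W_h = N_h/N and N = 9100:
  stratum XS: (2900/9100)²·31.37²/225 = 0.444181
  stratum S: (3100/9100)²·35.74²/713 = 0.207903
  stratum M: (1500/9100)²·45.24²/56 = 0.993017
  stratum L: (1600/9100)²·87.13²/97 = 2.41947
V̂(ȳ_st) = 4.06457

V̂(ȳ_st) ≈ 4.06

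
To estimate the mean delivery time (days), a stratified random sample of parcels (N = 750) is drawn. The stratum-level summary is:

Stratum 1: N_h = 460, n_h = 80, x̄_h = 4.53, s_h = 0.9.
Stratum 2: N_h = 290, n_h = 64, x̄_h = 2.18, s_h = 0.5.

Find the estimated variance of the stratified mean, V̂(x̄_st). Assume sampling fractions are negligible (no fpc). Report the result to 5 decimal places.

V̂(x̄_st) = Σ W_h² s_h²/n_h, with W_h = N_h/N and N = 750:
  stratum 1: (460/750)²·0.9²/80 = 0.0038088
  stratum 2: (290/750)²·0.5²/64 = 0.000584028
V̂(x̄_st) = 0.00439283

V̂(x̄_st) ≈ 0.00439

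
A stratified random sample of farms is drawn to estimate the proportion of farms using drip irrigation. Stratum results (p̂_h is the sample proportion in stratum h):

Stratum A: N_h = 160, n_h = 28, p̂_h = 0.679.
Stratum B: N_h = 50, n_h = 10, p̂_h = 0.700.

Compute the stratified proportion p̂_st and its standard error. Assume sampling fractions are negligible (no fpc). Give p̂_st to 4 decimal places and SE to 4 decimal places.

p̂_st ≈ 0.6840, SE ≈ 0.0775

N = 210; stratum weights W_h = N_h/N.
p̂_st = Σ W_h p̂_h = (160·0.679 + 50·0.700)/210 = 0.68400
V̂(p̂_st) = Σ W_h² p̂_h(1−p̂_h)/(n_h−1):
  stratum A: (160/210)²·0.679·0.321/27 = 0.00468611
  stratum B: (50/210)²·0.700·0.300/9 = 0.00132275
V̂(p̂_st) = 0.00600886; SE = √V̂ = 0.0775168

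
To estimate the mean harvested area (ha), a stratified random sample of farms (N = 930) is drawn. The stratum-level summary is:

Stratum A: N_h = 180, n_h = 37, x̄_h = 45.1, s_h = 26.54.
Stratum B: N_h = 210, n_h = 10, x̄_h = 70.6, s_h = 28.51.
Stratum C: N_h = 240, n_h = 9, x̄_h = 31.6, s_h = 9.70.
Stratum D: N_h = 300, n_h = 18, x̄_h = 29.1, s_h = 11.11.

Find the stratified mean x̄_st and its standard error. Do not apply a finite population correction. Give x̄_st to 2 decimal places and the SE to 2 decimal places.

x̄_st ≈ 42.21, SE ≈ 2.50

x̄_st = Σ W_h x̄_h = (180·45.1 + 210·70.6 + 240·31.6 + 300·29.1)/930 = 42.21290
V̂(x̄_st) = Σ W_h² s_h²/n_h, with W_h = N_h/N and N = 930:
  stratum A: (180/930)²·26.54²/37 = 0.713147
  stratum B: (210/930)²·28.51²/10 = 4.14445
  stratum C: (240/930)²·9.70²/9 = 0.696238
  stratum D: (300/930)²·11.11²/18 = 0.713563
V̂(x̄_st) = 6.2674
SE(x̄_st) = √6.2674 = 2.50348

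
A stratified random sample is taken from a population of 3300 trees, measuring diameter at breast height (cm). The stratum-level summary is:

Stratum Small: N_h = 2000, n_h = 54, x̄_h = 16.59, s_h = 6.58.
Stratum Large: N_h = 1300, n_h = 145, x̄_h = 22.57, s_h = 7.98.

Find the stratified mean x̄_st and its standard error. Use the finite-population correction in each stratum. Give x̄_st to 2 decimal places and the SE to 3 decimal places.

x̄_st ≈ 18.95, SE ≈ 0.589

x̄_st = Σ W_h x̄_h = (2000·16.59 + 1300·22.57)/3300 = 18.94576
V̂(x̄_st) = Σ W_h² (1 − n_h/N_h) s_h²/n_h, with W_h = N_h/N and N = 3300:
  stratum Small: (2000/3300)²·(1 − 54/2000)·6.58²/54 = 0.286552
  stratum Large: (1300/3300)²·(1 − 145/1300)·7.98²/145 = 0.0605529
V̂(x̄_st) = 0.347105
SE(x̄_st) = √0.347105 = 0.589156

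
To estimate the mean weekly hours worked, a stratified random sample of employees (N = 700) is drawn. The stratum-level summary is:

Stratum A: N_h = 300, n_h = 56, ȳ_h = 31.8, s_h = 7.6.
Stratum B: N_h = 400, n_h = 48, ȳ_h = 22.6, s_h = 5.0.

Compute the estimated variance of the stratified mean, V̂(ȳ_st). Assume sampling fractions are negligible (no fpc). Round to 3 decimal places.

V̂(ȳ_st) = Σ W_h² s_h²/n_h, with W_h = N_h/N and N = 700:
  stratum A: (300/700)²·7.6²/56 = 0.189446
  stratum B: (400/700)²·5.0²/48 = 0.170068
V̂(ȳ_st) = 0.359514

V̂(ȳ_st) ≈ 0.360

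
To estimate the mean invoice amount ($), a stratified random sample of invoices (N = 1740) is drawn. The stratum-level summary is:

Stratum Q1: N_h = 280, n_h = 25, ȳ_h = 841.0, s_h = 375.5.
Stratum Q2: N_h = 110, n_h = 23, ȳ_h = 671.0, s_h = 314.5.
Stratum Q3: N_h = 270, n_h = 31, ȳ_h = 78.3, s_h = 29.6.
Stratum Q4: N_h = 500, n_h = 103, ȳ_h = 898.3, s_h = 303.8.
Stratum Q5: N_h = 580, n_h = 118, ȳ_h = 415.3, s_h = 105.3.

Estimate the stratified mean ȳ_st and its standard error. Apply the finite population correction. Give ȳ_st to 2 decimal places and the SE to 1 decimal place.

ȳ_st ≈ 586.47, SE ≈ 14.6

ȳ_st = Σ W_h ȳ_h = (280·841.0 + 110·671.0 + 270·78.3 + 500·898.3 + 580·415.3)/1740 = 586.46839
V̂(ȳ_st) = Σ W_h² (1 − n_h/N_h) s_h²/n_h, with W_h = N_h/N and N = 1740:
  stratum Q1: (280/1740)²·(1 − 25/280)·375.5²/25 = 133.009
  stratum Q2: (110/1740)²·(1 − 23/110)·314.5²/23 = 13.5934
  stratum Q3: (270/1740)²·(1 − 31/270)·29.6²/31 = 0.6024
  stratum Q4: (500/1740)²·(1 − 103/500)·303.8²/103 = 58.749
  stratum Q5: (580/1740)²·(1 − 118/580)·105.3²/118 = 8.31661
V̂(ȳ_st) = 214.27
SE(ȳ_st) = √214.27 = 14.638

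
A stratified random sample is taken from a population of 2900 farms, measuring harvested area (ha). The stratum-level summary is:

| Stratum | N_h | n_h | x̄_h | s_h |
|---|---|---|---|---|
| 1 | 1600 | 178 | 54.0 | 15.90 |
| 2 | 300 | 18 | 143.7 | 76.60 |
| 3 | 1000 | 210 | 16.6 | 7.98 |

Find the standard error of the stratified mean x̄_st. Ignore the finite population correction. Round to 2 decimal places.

SE(x̄_st) ≈ 1.99

V̂(x̄_st) = Σ W_h² s_h²/n_h, with W_h = N_h/N and N = 2900:
  stratum 1: (1600/2900)²·15.90²/178 = 0.432333
  stratum 2: (300/2900)²·76.60²/18 = 3.48844
  stratum 3: (1000/2900)²·7.98²/210 = 0.0360571
V̂(x̄_st) = 3.95683
SE(x̄_st) = √3.95683 = 1.98918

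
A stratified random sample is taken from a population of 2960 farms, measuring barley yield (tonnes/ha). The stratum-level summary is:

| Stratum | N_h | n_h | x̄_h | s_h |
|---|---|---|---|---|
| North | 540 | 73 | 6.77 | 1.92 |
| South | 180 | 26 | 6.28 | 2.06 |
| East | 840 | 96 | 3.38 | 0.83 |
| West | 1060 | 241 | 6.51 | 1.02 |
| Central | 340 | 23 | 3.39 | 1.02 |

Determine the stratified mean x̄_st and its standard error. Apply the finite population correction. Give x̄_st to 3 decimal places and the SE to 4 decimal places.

x̄_st = Σ W_h x̄_h = (540·6.77 + 180·6.28 + 840·3.38 + 1060·6.51 + 340·3.39)/2960 = 5.29682
V̂(x̄_st) = Σ W_h² (1 − n_h/N_h) s_h²/n_h, with W_h = N_h/N and N = 2960:
  stratum North: (540/2960)²·(1 − 73/540)·1.92²/73 = 0.00145347
  stratum South: (180/2960)²·(1 − 26/180)·2.06²/26 = 0.000516382
  stratum East: (840/2960)²·(1 − 96/840)·0.83²/96 = 0.000511863
  stratum West: (1060/2960)²·(1 − 241/1060)·1.02²/241 = 0.00042775
  stratum Central: (340/2960)²·(1 − 23/340)·1.02²/23 = 0.000556451
V̂(x̄_st) = 0.00346592
SE(x̄_st) = √0.00346592 = 0.0588721

x̄_st ≈ 5.297, SE ≈ 0.0589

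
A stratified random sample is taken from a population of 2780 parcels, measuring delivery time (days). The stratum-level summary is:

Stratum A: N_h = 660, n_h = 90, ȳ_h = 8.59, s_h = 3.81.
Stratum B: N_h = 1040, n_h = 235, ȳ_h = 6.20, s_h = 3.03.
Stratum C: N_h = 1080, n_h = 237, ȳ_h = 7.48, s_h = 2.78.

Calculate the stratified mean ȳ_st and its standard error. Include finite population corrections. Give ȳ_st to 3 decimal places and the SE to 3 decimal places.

ȳ_st = Σ W_h ȳ_h = (660·8.59 + 1040·6.20 + 1080·7.48)/2780 = 7.26468
V̂(ȳ_st) = Σ W_h² (1 − n_h/N_h) s_h²/n_h, with W_h = N_h/N and N = 2780:
  stratum A: (660/2780)²·(1 − 90/660)·3.81²/90 = 0.00785121
  stratum B: (1040/2780)²·(1 − 235/1040)·3.03²/235 = 0.00423211
  stratum C: (1080/2780)²·(1 − 237/1080)·2.78²/237 = 0.00384152
V̂(ȳ_st) = 0.0159248
SE(ȳ_st) = √0.0159248 = 0.126194

ȳ_st ≈ 7.265, SE ≈ 0.126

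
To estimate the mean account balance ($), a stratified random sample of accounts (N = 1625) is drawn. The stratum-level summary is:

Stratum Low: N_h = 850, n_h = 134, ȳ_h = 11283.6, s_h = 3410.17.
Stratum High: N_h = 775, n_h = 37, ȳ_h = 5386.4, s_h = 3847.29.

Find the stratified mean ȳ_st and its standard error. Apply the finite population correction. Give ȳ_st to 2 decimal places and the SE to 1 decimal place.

ȳ_st ≈ 8471.09, SE ≈ 326.6

ȳ_st = Σ W_h ȳ_h = (850·11283.6 + 775·5386.4)/1625 = 8471.08923
V̂(ȳ_st) = Σ W_h² (1 − n_h/N_h) s_h²/n_h, with W_h = N_h/N and N = 1625:
  stratum Low: (850/1625)²·(1 − 134/850)·3410.17²/134 = 20002
  stratum High: (775/1625)²·(1 − 37/775)·3847.29²/37 = 86648.2
V̂(ȳ_st) = 106650
SE(ȳ_st) = √106650 = 326.573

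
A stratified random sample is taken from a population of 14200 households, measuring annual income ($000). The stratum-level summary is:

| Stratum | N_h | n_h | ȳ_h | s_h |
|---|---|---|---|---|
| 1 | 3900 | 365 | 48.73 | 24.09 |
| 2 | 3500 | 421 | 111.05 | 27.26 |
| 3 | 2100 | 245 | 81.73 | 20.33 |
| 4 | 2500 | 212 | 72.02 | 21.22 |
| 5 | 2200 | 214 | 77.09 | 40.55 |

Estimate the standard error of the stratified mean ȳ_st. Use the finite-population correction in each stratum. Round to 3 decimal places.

SE(ȳ_st) ≈ 0.680

V̂(ȳ_st) = Σ W_h² (1 − n_h/N_h) s_h²/n_h, with W_h = N_h/N and N = 14200:
  stratum 1: (3900/14200)²·(1 − 365/3900)·24.09²/365 = 0.108707
  stratum 2: (3500/14200)²·(1 − 421/3500)·27.26²/421 = 0.0943345
  stratum 3: (2100/14200)²·(1 − 245/2100)·20.33²/245 = 0.0325908
  stratum 4: (2500/14200)²·(1 − 212/2500)·21.22²/212 = 0.0602524
  stratum 5: (2200/14200)²·(1 − 214/2200)·40.55²/214 = 0.166492
V̂(ȳ_st) = 0.462377
SE(ȳ_st) = √0.462377 = 0.679983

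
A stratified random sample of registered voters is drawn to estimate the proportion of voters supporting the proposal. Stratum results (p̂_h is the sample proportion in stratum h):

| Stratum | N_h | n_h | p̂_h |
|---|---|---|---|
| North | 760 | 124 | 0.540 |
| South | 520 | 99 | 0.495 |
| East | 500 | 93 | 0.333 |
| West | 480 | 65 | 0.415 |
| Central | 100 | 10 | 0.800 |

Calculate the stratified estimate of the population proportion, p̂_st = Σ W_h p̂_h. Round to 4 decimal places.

p̂_st ≈ 0.4718

N = 2360; stratum weights W_h = N_h/N.
p̂_st = Σ W_h p̂_h = (760·0.540 + 520·0.495 + 500·0.333 + 480·0.415 + 100·0.800)/2360 = 0.47182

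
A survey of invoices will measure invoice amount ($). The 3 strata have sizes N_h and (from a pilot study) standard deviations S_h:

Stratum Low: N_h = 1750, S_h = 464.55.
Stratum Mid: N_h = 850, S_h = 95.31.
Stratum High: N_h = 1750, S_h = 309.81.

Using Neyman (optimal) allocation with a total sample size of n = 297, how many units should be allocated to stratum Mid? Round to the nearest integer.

Neyman allocation: n_h = n · N_h S_h / Σ N_i S_i, with n = 297.
  stratum Low: N_h·S_h = 1750·464.55 = 812962.50
  stratum Mid: N_h·S_h = 850·95.31 = 81013.50
  stratum High: N_h·S_h = 1750·309.81 = 542167.50
Σ N_h S_h = 1436143.50
n for stratum Mid = 297·81013.50/1436143.50 = 16.754 → 17

17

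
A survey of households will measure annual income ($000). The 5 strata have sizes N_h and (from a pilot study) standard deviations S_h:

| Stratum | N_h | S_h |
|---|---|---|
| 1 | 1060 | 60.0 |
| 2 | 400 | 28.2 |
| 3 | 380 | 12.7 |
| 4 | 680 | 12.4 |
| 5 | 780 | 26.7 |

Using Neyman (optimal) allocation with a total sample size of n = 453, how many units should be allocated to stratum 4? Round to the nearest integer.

Neyman allocation: n_h = n · N_h S_h / Σ N_i S_i, with n = 453.
  stratum 1: N_h·S_h = 1060·60.0 = 63600.00
  stratum 2: N_h·S_h = 400·28.2 = 11280.00
  stratum 3: N_h·S_h = 380·12.7 = 4826.00
  stratum 4: N_h·S_h = 680·12.4 = 8432.00
  stratum 5: N_h·S_h = 780·26.7 = 20826.00
Σ N_h S_h = 108964.00
n for stratum 4 = 453·8432.00/108964.00 = 35.055 → 35

35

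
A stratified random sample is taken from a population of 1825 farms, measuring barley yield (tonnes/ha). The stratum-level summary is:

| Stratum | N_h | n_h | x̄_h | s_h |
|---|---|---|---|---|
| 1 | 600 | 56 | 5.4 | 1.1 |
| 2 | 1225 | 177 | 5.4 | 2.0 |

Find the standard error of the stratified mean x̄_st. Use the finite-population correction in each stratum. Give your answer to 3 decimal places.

SE(x̄_st) ≈ 0.104

V̂(x̄_st) = Σ W_h² (1 − n_h/N_h) s_h²/n_h, with W_h = N_h/N and N = 1825:
  stratum 1: (600/1825)²·(1 − 56/600)·1.1²/56 = 0.00211749
  stratum 2: (1225/1825)²·(1 − 177/1225)·2.0²/177 = 0.00871081
V̂(x̄_st) = 0.0108283
SE(x̄_st) = √0.0108283 = 0.104059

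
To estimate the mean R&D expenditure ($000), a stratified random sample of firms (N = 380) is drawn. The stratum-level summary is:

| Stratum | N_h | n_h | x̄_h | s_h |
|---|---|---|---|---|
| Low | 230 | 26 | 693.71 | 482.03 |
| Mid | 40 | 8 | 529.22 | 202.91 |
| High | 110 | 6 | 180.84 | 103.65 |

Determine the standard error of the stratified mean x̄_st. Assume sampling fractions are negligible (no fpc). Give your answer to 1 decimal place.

V̂(x̄_st) = Σ W_h² s_h²/n_h, with W_h = N_h/N and N = 380:
  stratum Low: (230/380)²·482.03²/26 = 3273.88
  stratum Mid: (40/380)²·202.91²/8 = 57.0256
  stratum High: (110/380)²·103.65²/6 = 150.039
V̂(x̄_st) = 3480.95
SE(x̄_st) = √3480.95 = 58.9996

SE(x̄_st) ≈ 59.0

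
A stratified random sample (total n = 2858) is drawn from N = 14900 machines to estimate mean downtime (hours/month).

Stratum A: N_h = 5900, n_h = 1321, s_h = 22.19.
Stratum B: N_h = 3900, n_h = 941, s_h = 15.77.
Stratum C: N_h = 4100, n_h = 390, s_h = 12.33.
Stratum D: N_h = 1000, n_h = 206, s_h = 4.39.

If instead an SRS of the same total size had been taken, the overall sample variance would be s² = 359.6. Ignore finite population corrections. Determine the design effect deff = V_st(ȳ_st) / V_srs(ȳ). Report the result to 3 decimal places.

V̂(ȳ_st) = Σ W_h² s_h²/n_h, with W_h = N_h/N and N = 14900:
  stratum A: (5900/14900)²·22.19²/1321 = 0.0584444
  stratum B: (3900/14900)²·15.77²/941 = 0.0181063
  stratum C: (4100/14900)²·12.33²/390 = 0.0295159
  stratum D: (1000/14900)²·4.39²/206 = 0.000421395
V_st = 0.106488
V_srs = s²/n = 359.6/2858 = 0.125822
deff = V_st / V_srs = 0.106488/0.125822 = 0.8463

deff ≈ 0.846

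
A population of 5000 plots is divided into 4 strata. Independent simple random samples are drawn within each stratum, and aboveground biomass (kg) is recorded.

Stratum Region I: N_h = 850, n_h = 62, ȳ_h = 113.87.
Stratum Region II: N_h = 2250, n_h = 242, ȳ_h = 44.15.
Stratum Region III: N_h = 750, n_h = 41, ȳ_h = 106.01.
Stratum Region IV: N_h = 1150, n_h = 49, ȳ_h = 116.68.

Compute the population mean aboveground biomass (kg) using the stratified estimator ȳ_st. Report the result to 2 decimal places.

N = Σ N_h = 5000. Stratum weights W_h = N_h/N.
ȳ_st = (850·113.87 + 2250·44.15 + 750·106.01 + 1150·116.68) / 5000 = 81.9633

ȳ_st ≈ 81.96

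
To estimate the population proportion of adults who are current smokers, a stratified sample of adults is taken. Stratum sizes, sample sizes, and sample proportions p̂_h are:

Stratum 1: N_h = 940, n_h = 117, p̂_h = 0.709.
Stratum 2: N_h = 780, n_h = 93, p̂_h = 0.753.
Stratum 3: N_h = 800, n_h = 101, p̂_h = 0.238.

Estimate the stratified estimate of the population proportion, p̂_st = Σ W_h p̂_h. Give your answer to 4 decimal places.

N = 2520; stratum weights W_h = N_h/N.
p̂_st = Σ W_h p̂_h = (940·0.709 + 780·0.753 + 800·0.238)/2520 = 0.57310

p̂_st ≈ 0.5731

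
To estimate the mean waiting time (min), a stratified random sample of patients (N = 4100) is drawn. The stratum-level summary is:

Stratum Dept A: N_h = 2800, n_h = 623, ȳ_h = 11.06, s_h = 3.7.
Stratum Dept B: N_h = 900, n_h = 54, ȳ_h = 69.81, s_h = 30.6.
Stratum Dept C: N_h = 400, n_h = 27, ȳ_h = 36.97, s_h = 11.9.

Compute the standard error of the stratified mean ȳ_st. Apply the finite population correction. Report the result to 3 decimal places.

SE(ȳ_st) ≈ 0.916

V̂(ȳ_st) = Σ W_h² (1 − n_h/N_h) s_h²/n_h, with W_h = N_h/N and N = 4100:
  stratum Dept A: (2800/4100)²·(1 − 623/2800)·3.7²/623 = 0.00796827
  stratum Dept B: (900/4100)²·(1 − 54/900)·30.6²/54 = 0.785406
  stratum Dept C: (400/4100)²·(1 − 27/400)·11.9²/27 = 0.0465512
V̂(ȳ_st) = 0.839926
SE(ȳ_st) = √0.839926 = 0.916475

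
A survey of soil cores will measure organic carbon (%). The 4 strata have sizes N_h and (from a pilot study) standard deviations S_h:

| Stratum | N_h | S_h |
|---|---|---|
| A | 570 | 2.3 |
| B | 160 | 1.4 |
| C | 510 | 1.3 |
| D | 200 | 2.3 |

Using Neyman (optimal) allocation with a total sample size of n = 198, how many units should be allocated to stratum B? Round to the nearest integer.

17

Neyman allocation: n_h = n · N_h S_h / Σ N_i S_i, with n = 198.
  stratum A: N_h·S_h = 570·2.3 = 1311.00
  stratum B: N_h·S_h = 160·1.4 = 224.00
  stratum C: N_h·S_h = 510·1.3 = 663.00
  stratum D: N_h·S_h = 200·2.3 = 460.00
Σ N_h S_h = 2658.00
n for stratum B = 198·224.00/2658.00 = 16.686 → 17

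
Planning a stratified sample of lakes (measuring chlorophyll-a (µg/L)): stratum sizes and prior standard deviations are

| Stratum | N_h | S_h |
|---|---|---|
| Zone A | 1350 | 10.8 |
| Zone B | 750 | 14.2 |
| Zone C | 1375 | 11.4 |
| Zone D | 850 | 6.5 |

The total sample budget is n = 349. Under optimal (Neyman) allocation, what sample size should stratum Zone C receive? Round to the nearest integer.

Neyman allocation: n_h = n · N_h S_h / Σ N_i S_i, with n = 349.
  stratum Zone A: N_h·S_h = 1350·10.8 = 14580.00
  stratum Zone B: N_h·S_h = 750·14.2 = 10650.00
  stratum Zone C: N_h·S_h = 1375·11.4 = 15675.00
  stratum Zone D: N_h·S_h = 850·6.5 = 5525.00
Σ N_h S_h = 46430.00
n for stratum Zone C = 349·15675.00/46430.00 = 117.824 → 118

118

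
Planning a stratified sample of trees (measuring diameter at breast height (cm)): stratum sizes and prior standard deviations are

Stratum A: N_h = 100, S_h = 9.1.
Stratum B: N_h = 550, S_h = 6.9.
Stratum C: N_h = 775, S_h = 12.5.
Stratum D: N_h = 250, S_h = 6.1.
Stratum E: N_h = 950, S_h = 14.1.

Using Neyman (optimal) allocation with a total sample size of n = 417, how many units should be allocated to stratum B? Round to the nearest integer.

Neyman allocation: n_h = n · N_h S_h / Σ N_i S_i, with n = 417.
  stratum A: N_h·S_h = 100·9.1 = 910.00
  stratum B: N_h·S_h = 550·6.9 = 3795.00
  stratum C: N_h·S_h = 775·12.5 = 9687.50
  stratum D: N_h·S_h = 250·6.1 = 1525.00
  stratum E: N_h·S_h = 950·14.1 = 13395.00
Σ N_h S_h = 29312.50
n for stratum B = 417·3795.00/29312.50 = 53.988 → 54

54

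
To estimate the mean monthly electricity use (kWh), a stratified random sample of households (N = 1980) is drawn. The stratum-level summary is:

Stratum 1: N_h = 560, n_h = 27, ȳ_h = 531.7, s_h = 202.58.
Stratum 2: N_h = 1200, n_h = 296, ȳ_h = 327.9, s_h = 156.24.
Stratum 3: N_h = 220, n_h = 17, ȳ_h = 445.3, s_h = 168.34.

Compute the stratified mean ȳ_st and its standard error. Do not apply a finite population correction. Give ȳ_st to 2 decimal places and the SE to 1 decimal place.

ȳ_st ≈ 398.58, SE ≈ 13.1

ȳ_st = Σ W_h ȳ_h = (560·531.7 + 1200·327.9 + 220·445.3)/1980 = 398.58485
V̂(ȳ_st) = Σ W_h² s_h²/n_h, with W_h = N_h/N and N = 1980:
  stratum 1: (560/1980)²·202.58²/27 = 121.584
  stratum 2: (1200/1980)²·156.24²/296 = 30.2918
  stratum 3: (220/1980)²·168.34²/17 = 20.5798
V̂(ȳ_st) = 172.455
SE(ȳ_st) = √172.455 = 13.1322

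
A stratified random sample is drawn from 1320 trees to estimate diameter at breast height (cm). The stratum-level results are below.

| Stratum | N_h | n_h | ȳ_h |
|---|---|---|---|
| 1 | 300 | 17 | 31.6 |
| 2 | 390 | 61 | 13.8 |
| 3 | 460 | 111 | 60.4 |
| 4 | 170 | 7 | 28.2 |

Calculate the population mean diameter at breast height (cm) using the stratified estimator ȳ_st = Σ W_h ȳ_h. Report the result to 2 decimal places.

N = Σ N_h = 1320. Stratum weights W_h = N_h/N.
ȳ_st = (300·31.6 + 390·13.8 + 460·60.4 + 170·28.2) / 1320 = 35.9394

ȳ_st ≈ 35.94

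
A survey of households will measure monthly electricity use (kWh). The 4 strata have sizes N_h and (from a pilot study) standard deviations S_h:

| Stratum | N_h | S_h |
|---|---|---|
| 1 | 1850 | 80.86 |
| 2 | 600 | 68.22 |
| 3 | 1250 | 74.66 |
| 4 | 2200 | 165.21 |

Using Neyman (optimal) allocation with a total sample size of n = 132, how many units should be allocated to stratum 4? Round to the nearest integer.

Neyman allocation: n_h = n · N_h S_h / Σ N_i S_i, with n = 132.
  stratum 1: N_h·S_h = 1850·80.86 = 149591.00
  stratum 2: N_h·S_h = 600·68.22 = 40932.00
  stratum 3: N_h·S_h = 1250·74.66 = 93325.00
  stratum 4: N_h·S_h = 2200·165.21 = 363462.00
Σ N_h S_h = 647310.00
n for stratum 4 = 132·363462.00/647310.00 = 74.117 → 74

74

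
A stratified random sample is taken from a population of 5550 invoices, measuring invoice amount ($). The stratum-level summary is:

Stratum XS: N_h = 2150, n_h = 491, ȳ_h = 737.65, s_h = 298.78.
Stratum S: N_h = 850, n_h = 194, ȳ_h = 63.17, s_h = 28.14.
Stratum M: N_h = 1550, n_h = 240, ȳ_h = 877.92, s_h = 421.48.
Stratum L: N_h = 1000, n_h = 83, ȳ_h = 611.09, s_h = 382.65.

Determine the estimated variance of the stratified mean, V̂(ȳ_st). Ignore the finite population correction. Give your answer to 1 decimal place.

V̂(ȳ_st) = Σ W_h² s_h²/n_h, with W_h = N_h/N and N = 5550:
  stratum XS: (2150/5550)²·298.78²/491 = 27.2843
  stratum S: (850/5550)²·28.14²/194 = 0.0957411
  stratum M: (1550/5550)²·421.48²/240 = 57.7325
  stratum L: (1000/5550)²·382.65²/83 = 57.2716
V̂(ȳ_st) = 142.384

V̂(ȳ_st) ≈ 142.4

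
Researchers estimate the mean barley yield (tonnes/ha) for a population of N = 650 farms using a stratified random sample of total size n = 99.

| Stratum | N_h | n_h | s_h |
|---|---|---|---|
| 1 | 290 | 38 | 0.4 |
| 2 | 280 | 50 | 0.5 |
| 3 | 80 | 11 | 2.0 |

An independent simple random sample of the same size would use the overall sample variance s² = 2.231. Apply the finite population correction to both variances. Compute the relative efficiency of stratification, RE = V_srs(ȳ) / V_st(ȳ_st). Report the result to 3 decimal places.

RE ≈ 3.061

V̂(ȳ_st) = Σ W_h² (1 − n_h/N_h) s_h²/n_h, with W_h = N_h/N and N = 650:
  stratum 1: (290/650)²·(1 − 38/290)·0.4²/38 = 0.000728296
  stratum 2: (280/650)²·(1 − 50/280)·0.5²/50 = 0.00076213
  stratum 3: (80/650)²·(1 − 11/80)·2.0²/11 = 0.00475094
V_st = 0.00624137
V_srs = (1 − 99/650)·2.231/99 = 0.019103
Relative efficiency = V_srs / V_st = 0.019103/0.00624137 = 3.0607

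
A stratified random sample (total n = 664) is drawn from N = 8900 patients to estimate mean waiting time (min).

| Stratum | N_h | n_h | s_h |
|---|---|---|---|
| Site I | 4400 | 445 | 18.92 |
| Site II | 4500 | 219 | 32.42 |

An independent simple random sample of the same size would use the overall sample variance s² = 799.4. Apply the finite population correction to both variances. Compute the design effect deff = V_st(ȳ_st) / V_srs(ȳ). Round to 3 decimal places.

deff ≈ 1.206

V̂(ȳ_st) = Σ W_h² (1 − n_h/N_h) s_h²/n_h, with W_h = N_h/N and N = 8900:
  stratum Site I: (4400/8900)²·(1 − 445/4400)·18.92²/445 = 0.176726
  stratum Site II: (4500/8900)²·(1 − 219/4500)·32.42²/219 = 1.16724
V_st = 1.34396
V_srs = (1 − 664/8900)·799.4/664 = 1.1141
deff = V_st / V_srs = 1.34396/1.1141 = 1.2063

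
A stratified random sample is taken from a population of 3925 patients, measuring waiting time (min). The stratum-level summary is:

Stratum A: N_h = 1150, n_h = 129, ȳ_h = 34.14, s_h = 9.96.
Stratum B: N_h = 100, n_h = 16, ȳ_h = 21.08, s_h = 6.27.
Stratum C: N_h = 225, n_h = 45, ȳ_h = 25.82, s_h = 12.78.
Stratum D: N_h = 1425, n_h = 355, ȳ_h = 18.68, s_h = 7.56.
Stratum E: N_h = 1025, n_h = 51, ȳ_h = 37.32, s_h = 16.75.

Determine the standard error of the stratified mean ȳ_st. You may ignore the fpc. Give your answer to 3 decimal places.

V̂(ȳ_st) = Σ W_h² s_h²/n_h, with W_h = N_h/N and N = 3925:
  stratum A: (1150/3925)²·9.96²/129 = 0.0660154
  stratum B: (100/3925)²·6.27²/16 = 0.00159491
  stratum C: (225/3925)²·12.78²/45 = 0.0119271
  stratum D: (1425/3925)²·7.56²/355 = 0.021221
  stratum E: (1025/3925)²·16.75²/51 = 0.37517
V̂(ȳ_st) = 0.475928
SE(ȳ_st) = √0.475928 = 0.689875

SE(ȳ_st) ≈ 0.690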